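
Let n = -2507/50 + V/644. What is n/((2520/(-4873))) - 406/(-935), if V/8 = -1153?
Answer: 474519970877/3793482000 ≈ 125.09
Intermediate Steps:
V = -9224 (V = 8*(-1153) = -9224)
n = -518927/8050 (n = -2507/50 - 9224/644 = -2507*1/50 - 9224*1/644 = -2507/50 - 2306/161 = -518927/8050 ≈ -64.463)
n/((2520/(-4873))) - 406/(-935) = -518927/(8050*(2520/(-4873))) - 406/(-935) = -518927/(8050*(2520*(-1/4873))) - 406*(-1/935) = -518927/(8050*(-2520/4873)) + 406/935 = -518927/8050*(-4873/2520) + 406/935 = 2528731271/20286000 + 406/935 = 474519970877/3793482000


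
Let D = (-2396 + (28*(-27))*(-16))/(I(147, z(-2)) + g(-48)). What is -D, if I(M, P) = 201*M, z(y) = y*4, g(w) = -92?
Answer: -1940/5891 ≈ -0.32932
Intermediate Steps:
z(y) = 4*y
D = 1940/5891 (D = (-2396 + (28*(-27))*(-16))/(201*147 - 92) = (-2396 - 756*(-16))/(29547 - 92) = (-2396 + 12096)/29455 = 9700*(1/29455) = 1940/5891 ≈ 0.32932)
-D = -1*1940/5891 = -1940/5891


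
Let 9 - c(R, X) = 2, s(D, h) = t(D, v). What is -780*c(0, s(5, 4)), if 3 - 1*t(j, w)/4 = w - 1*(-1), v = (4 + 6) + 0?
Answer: -5460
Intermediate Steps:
v = 10 (v = 10 + 0 = 10)
t(j, w) = 8 - 4*w (t(j, w) = 12 - 4*(w - 1*(-1)) = 12 - 4*(w + 1) = 12 - 4*(1 + w) = 12 + (-4 - 4*w) = 8 - 4*w)
s(D, h) = -32 (s(D, h) = 8 - 4*10 = 8 - 40 = -32)
c(R, X) = 7 (c(R, X) = 9 - 1*2 = 9 - 2 = 7)
-780*c(0, s(5, 4)) = -780*7 = -5460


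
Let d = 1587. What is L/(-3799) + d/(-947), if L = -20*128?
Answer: -3604693/3597653 ≈ -1.0020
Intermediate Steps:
L = -2560
L/(-3799) + d/(-947) = -2560/(-3799) + 1587/(-947) = -2560*(-1/3799) + 1587*(-1/947) = 2560/3799 - 1587/947 = -3604693/3597653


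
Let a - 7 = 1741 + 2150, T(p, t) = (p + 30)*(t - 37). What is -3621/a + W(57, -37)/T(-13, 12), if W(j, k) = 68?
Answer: -106117/97450 ≈ -1.0889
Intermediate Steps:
T(p, t) = (-37 + t)*(30 + p) (T(p, t) = (30 + p)*(-37 + t) = (-37 + t)*(30 + p))
a = 3898 (a = 7 + (1741 + 2150) = 7 + 3891 = 3898)
-3621/a + W(57, -37)/T(-13, 12) = -3621/3898 + 68/(-1110 - 37*(-13) + 30*12 - 13*12) = -3621*1/3898 + 68/(-1110 + 481 + 360 - 156) = -3621/3898 + 68/(-425) = -3621/3898 + 68*(-1/425) = -3621/3898 - 4/25 = -106117/97450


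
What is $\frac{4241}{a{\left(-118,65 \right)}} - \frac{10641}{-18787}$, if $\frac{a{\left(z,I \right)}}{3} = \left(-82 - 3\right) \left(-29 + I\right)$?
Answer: $\frac{18008713}{172464660} \approx 0.10442$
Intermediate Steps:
$a{\left(z,I \right)} = 7395 - 255 I$ ($a{\left(z,I \right)} = 3 \left(-82 - 3\right) \left(-29 + I\right) = 3 \left(- 85 \left(-29 + I\right)\right) = 3 \left(2465 - 85 I\right) = 7395 - 255 I$)
$\frac{4241}{a{\left(-118,65 \right)}} - \frac{10641}{-18787} = \frac{4241}{7395 - 16575} - \frac{10641}{-18787} = \frac{4241}{7395 - 16575} - - \frac{10641}{18787} = \frac{4241}{-9180} + \frac{10641}{18787} = 4241 \left(- \frac{1}{9180}\right) + \frac{10641}{18787} = - \frac{4241}{9180} + \frac{10641}{18787} = \frac{18008713}{172464660}$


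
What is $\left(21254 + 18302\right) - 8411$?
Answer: $31145$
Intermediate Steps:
$\left(21254 + 18302\right) - 8411 = 39556 - 8411 = 31145$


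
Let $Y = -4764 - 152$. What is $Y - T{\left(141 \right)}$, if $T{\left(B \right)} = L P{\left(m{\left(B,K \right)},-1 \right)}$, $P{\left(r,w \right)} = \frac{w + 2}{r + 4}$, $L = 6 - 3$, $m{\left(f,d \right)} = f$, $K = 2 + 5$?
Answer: $- \frac{712823}{145} \approx -4916.0$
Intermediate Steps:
$K = 7$
$L = 3$
$Y = -4916$ ($Y = -4764 - 152 = -4916$)
$P{\left(r,w \right)} = \frac{2 + w}{4 + r}$
$T{\left(B \right)} = \frac{3}{4 + B}$ ($T{\left(B \right)} = 3 \frac{2 - 1}{4 + B} = 3 \frac{1}{4 + B} 1 = \frac{3}{4 + B}$)
$Y - T{\left(141 \right)} = -4916 - \frac{3}{4 + 141} = -4916 - \frac{3}{145} = - \frac{712823}{145}$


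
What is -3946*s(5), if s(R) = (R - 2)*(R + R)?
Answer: -118380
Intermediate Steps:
s(R) = 2*R*(-2 + R) (s(R) = (-2 + R)*(2*R) = 2*R*(-2 + R))
-3946*s(5) = -7892*5*(-2 + 5) = -7892*5*3 = -3946*30 = -118380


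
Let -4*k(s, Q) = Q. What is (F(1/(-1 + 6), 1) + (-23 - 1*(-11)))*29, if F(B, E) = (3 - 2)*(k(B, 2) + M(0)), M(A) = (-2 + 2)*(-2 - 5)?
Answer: -725/2 ≈ -362.50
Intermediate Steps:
k(s, Q) = -Q/4
M(A) = 0 (M(A) = 0*(-7) = 0)
F(B, E) = -½ (F(B, E) = (3 - 2)*(-¼*2 + 0) = 1*(-½ + 0) = 1*(-½) = -½)
(F(1/(-1 + 6), 1) + (-23 - 1*(-11)))*29 = (-½ + (-23 - 1*(-11)))*29 = (-½ + (-23 + 11))*29 = (-½ - 12)*29 = -25/2*29 = -725/2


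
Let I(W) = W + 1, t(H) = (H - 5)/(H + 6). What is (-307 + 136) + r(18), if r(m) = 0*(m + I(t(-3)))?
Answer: -171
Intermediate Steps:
t(H) = (-5 + H)/(6 + H)
I(W) = 1 + W
r(m) = 0 (r(m) = 0*(m + (1 + (-5 - 3)/(6 - 3))) = 0*(m + (1 - 8/3)) = 0*(m - 5/3) = 0*(-5/3 + m) = 0)
(-307 + 136) + r(18) = (-307 + 136) + 0 = -171 + 0 = -171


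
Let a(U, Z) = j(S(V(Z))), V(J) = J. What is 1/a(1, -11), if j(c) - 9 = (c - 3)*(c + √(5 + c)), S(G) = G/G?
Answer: 7/25 + 2*√6/25 ≈ 0.47596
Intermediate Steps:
S(G) = 1
j(c) = 9 + (-3 + c)*(c + √(5 + c)) (j(c) = 9 + (c - 3)*(c + √(5 + c)) = 9 + (-3 + c)*(c + √(5 + c)))
a(U, Z) = 7 - 2*√6 (a(U, Z) = 9 + 1² - 3*1 - 3*√(5 + 1) + 1*√(5 + 1) = 9 + 1 - 3 - 3*√6 + 1*√6 = 9 + 1 - 3 - 3*√6 + √6 = 7 - 2*√6)
1/a(1, -11) = 1/(7 - 2*√6)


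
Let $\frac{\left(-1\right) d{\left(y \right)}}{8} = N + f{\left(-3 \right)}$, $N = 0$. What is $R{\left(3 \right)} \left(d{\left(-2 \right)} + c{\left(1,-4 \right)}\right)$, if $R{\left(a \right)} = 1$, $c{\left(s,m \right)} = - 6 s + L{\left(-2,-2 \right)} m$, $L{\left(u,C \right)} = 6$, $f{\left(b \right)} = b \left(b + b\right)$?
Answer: $-174$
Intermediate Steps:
$f{\left(b \right)} = 2 b^{2}$ ($f{\left(b \right)} = b 2 b = 2 b^{2}$)
$c{\left(s,m \right)} = - 6 s + 6 m$
$d{\left(y \right)} = -144$ ($d{\left(y \right)} = - 8 \left(0 + 2 \left(-3\right)^{2}\right) = - 8 \left(0 + 2 \cdot 9\right) = - 8 \left(0 + 18\right) = \left(-8\right) 18 = -144$)
$R{\left(3 \right)} \left(d{\left(-2 \right)} + c{\left(1,-4 \right)}\right) = 1 \left(-144 + \left(\left(-6\right) 1 + 6 \left(-4\right)\right)\right) = 1 \left(-144 - 30\right) = 1 \left(-174\right) = -174$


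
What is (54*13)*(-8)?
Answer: -5616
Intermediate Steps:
(54*13)*(-8) = 702*(-8) = -5616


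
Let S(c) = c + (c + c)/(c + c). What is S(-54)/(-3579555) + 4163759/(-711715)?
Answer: -596174665054/101904919473 ≈ -5.8503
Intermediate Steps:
S(c) = 1 + c (S(c) = c + (2*c)/((2*c)) = c + (2*c)*(1/(2*c)) = c + 1 = 1 + c)
S(-54)/(-3579555) + 4163759/(-711715) = (1 - 54)/(-3579555) + 4163759/(-711715) = -53*(-1/3579555) + 4163759*(-1/711715) = 53/3579555 - 4163759/711715 = -596174665054/101904919473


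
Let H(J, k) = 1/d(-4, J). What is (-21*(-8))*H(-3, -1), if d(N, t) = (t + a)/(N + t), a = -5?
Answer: 147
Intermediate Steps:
d(N, t) = (-5 + t)/(N + t) (d(N, t) = (t - 5)/(N + t) = (-5 + t)/(N + t))
H(J, k) = (-4 + J)/(-5 + J) (H(J, k) = 1/((-5 + J)/(-4 + J)) = (-4 + J)/(-5 + J))
(-21*(-8))*H(-3, -1) = (-21*(-8))*((-4 - 3)/(-5 - 3)) = 168*(-7/(-8)) = 168*(-⅛*(-7)) = 168*(7/8) = 147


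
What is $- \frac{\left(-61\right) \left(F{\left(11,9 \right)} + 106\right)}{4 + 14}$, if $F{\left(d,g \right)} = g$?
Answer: $\frac{7015}{18} \approx 389.72$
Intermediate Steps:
$- \frac{\left(-61\right) \left(F{\left(11,9 \right)} + 106\right)}{4 + 14} = - \frac{\left(-61\right) \left(9 + 106\right)}{4 + 14} = - \frac{\left(-61\right) 115}{18} = - \frac{-7015}{18} = \left(-1\right) \left(- \frac{7015}{18}\right) = \frac{7015}{18}$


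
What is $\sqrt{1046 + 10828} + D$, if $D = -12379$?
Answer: $-12379 + \sqrt{11874} \approx -12270.0$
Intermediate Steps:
$\sqrt{1046 + 10828} + D = \sqrt{1046 + 10828} - 12379 = \sqrt{11874} - 12379 = -12379 + \sqrt{11874}$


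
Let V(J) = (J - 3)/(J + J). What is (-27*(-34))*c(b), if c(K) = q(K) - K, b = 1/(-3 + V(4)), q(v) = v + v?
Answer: -7344/23 ≈ -319.30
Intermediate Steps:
V(J) = (-3 + J)/(2*J) (V(J) = (-3 + J)/((2*J)) = (-3 + J)*(1/(2*J)) = (-3 + J)/(2*J))
q(v) = 2*v
b = -8/23 (b = 1/(-3 + (½)*(-3 + 4)/4) = 1/(-3 + (½)*(¼)*1) = 1/(-3 + ⅛) = 1/(-23/8) = -8/23 ≈ -0.34783)
c(K) = K (c(K) = 2*K - K = K)
(-27*(-34))*c(b) = -27*(-34)*(-8/23) = 918*(-8/23) = -7344/23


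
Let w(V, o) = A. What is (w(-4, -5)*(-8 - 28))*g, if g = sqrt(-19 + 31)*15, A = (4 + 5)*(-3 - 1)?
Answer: 38880*sqrt(3) ≈ 67342.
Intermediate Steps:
A = -36 (A = 9*(-4) = -36)
w(V, o) = -36
g = 30*sqrt(3) (g = sqrt(12)*15 = (2*sqrt(3))*15 = 30*sqrt(3) ≈ 51.962)
(w(-4, -5)*(-8 - 28))*g = (-36*(-8 - 28))*(30*sqrt(3)) = (-36*(-36))*(30*sqrt(3)) = 1296*(30*sqrt(3)) = 38880*sqrt(3)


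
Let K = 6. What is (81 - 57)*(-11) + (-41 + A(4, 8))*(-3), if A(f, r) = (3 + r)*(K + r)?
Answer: -603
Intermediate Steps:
A(f, r) = (3 + r)*(6 + r)
(81 - 57)*(-11) + (-41 + A(4, 8))*(-3) = (81 - 57)*(-11) + (-41 + (18 + 8**2 + 9*8))*(-3) = 24*(-11) + (-41 + (18 + 64 + 72))*(-3) = -264 + (-41 + 154)*(-3) = -264 + 113*(-3) = -264 - 339 = -603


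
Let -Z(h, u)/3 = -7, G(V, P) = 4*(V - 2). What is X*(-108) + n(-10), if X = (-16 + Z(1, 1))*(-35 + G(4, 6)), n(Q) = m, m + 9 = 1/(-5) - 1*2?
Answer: 72844/5 ≈ 14569.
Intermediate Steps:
m = -56/5 (m = -9 + (1/(-5) - 1*2) = -9 + (-⅕ - 2) = -9 - 11/5 = -56/5 ≈ -11.200)
n(Q) = -56/5
G(V, P) = -8 + 4*V (G(V, P) = 4*(-2 + V) = -8 + 4*V)
Z(h, u) = 21 (Z(h, u) = -3*(-7) = 21)
X = -135 (X = (-16 + 21)*(-35 + (-8 + 4*4)) = 5*(-35 + (-8 + 16)) = 5*(-35 + 8) = 5*(-27) = -135)
X*(-108) + n(-10) = -135*(-108) - 56/5 = 14580 - 56/5 = 72844/5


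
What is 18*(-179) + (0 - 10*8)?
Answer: -3302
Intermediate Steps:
18*(-179) + (0 - 10*8) = -3222 + (0 - 80) = -3222 - 80 = -3302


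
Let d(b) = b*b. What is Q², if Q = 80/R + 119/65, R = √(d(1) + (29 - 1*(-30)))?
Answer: 1394483/12675 + 1904*√15/195 ≈ 147.83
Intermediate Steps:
d(b) = b²
R = 2*√15 (R = √(1² + (29 - 1*(-30))) = √(1 + (29 + 30)) = √(1 + 59) = √60 = 2*√15 ≈ 7.7460)
Q = 119/65 + 8*√15/3 (Q = 80/((2*√15)) + 119/65 = 80*(√15/30) + 119*(1/65) = 8*√15/3 + 119/65 = 119/65 + 8*√15/3 ≈ 12.159)
Q² = (119/65 + 8*√15/3)²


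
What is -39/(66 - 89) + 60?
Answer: 1419/23 ≈ 61.696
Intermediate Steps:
-39/(66 - 89) + 60 = -39/(-23) + 60 = -39*(-1/23) + 60 = 39/23 + 60 = 1419/23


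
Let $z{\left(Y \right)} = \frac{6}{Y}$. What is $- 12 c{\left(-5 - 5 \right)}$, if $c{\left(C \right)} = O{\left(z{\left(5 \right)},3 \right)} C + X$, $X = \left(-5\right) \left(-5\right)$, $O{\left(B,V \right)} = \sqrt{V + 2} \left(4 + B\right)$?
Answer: $-300 + 624 \sqrt{5} \approx 1095.3$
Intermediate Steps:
$O{\left(B,V \right)} = \sqrt{2 + V} \left(4 + B\right)$
$X = 25$
$c{\left(C \right)} = 25 + \frac{26 C \sqrt{5}}{5}$ ($c{\left(C \right)} = \sqrt{2 + 3} \left(4 + \frac{6}{5}\right) C + 25 = \sqrt{5} \left(4 + 6 \cdot \frac{1}{5}\right) C + 25 = \sqrt{5} \left(4 + \frac{6}{5}\right) C + 25 = \sqrt{5} \cdot \frac{26}{5} C + 25 = \frac{26 \sqrt{5}}{5} C + 25 = \frac{26 C \sqrt{5}}{5} + 25 = 25 + \frac{26 C \sqrt{5}}{5}$)
$- 12 c{\left(-5 - 5 \right)} = - 12 \left(25 + \frac{26 \left(-5 - 5\right) \sqrt{5}}{5}\right) = - 12 \left(25 + \frac{26}{5} \left(-10\right) \sqrt{5}\right) = - 12 \left(25 - 52 \sqrt{5}\right) = -300 + 624 \sqrt{5}$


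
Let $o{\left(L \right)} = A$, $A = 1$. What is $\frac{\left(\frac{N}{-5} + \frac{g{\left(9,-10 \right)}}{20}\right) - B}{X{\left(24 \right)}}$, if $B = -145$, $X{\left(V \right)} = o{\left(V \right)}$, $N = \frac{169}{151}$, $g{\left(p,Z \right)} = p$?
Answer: $\frac{438583}{3020} \approx 145.23$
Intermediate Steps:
$o{\left(L \right)} = 1$
$N = \frac{169}{151}$ ($N = 169 \cdot \frac{1}{151} = \frac{169}{151} \approx 1.1192$)
$X{\left(V \right)} = 1$
$\frac{\left(\frac{N}{-5} + \frac{g{\left(9,-10 \right)}}{20}\right) - B}{X{\left(24 \right)}} = \frac{\left(\frac{169}{151 \left(-5\right)} + \frac{9}{20}\right) - -145}{1} = \left(\left(\frac{169}{151} \left(- \frac{1}{5}\right) + 9 \cdot \frac{1}{20}\right) + 145\right) 1 = \left(\left(- \frac{169}{755} + \frac{9}{20}\right) + 145\right) 1 = \left(\frac{683}{3020} + 145\right) 1 = \frac{438583}{3020} \cdot 1 = \frac{438583}{3020}$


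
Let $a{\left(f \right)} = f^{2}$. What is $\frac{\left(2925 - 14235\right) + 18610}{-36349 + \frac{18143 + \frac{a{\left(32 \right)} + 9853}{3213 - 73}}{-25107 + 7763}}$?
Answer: $- \frac{397559168000}{1979629335737} \approx -0.20082$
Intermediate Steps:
$\frac{\left(2925 - 14235\right) + 18610}{-36349 + \frac{18143 + \frac{a{\left(32 \right)} + 9853}{3213 - 73}}{-25107 + 7763}} = \frac{\left(2925 - 14235\right) + 18610}{-36349 + \frac{18143 + \frac{32^{2} + 9853}{3213 - 73}}{-25107 + 7763}} = \frac{\left(2925 - 14235\right) + 18610}{-36349 + \frac{18143 + \frac{1024 + 9853}{3140}}{-17344}} = \frac{-11310 + 18610}{-36349 + \left(18143 + 10877 \cdot \frac{1}{3140}\right) \left(- \frac{1}{17344}\right)} = \frac{7300}{-36349 + \left(18143 + \frac{10877}{3140}\right) \left(- \frac{1}{17344}\right)} = \frac{7300}{-36349 + \frac{56979897}{3140} \left(- \frac{1}{17344}\right)} = \frac{7300}{-36349 - \frac{56979897}{54460160}} = \frac{7300}{- \frac{1979629335737}{54460160}} = 7300 \left(- \frac{54460160}{1979629335737}\right) = - \frac{397559168000}{1979629335737}$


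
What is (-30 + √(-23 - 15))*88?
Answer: -2640 + 88*I*√38 ≈ -2640.0 + 542.47*I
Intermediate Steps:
(-30 + √(-23 - 15))*88 = (-30 + √(-38))*88 = (-30 + I*√38)*88 = -2640 + 88*I*√38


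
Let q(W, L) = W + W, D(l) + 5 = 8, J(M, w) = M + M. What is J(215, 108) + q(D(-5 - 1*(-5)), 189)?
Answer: 436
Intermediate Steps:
J(M, w) = 2*M
D(l) = 3 (D(l) = -5 + 8 = 3)
q(W, L) = 2*W
J(215, 108) + q(D(-5 - 1*(-5)), 189) = 2*215 + 2*3 = 430 + 6 = 436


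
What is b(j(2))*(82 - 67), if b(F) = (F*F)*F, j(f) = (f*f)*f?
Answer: 7680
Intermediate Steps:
j(f) = f³ (j(f) = f²*f = f³)
b(F) = F³ (b(F) = F²*F = F³)
b(j(2))*(82 - 67) = (2³)³*(82 - 67) = 8³*15 = 512*15 = 7680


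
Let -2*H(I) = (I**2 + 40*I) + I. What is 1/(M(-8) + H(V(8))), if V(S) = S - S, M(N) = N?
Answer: -1/8 ≈ -0.12500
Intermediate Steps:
V(S) = 0
H(I) = -41*I/2 - I**2/2 (H(I) = -((I**2 + 40*I) + I)/2 = -(I**2 + 41*I)/2 = -41*I/2 - I**2/2)
1/(M(-8) + H(V(8))) = 1/(-8 - 1/2*0*(41 + 0)) = 1/(-8 - 1/2*0*41) = 1/(-8 + 0) = 1/(-8) = -1/8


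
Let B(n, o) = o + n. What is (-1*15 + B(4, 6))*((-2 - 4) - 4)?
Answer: 50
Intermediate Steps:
B(n, o) = n + o
(-1*15 + B(4, 6))*((-2 - 4) - 4) = (-1*15 + (4 + 6))*((-2 - 4) - 4) = (-15 + 10)*(-6 - 4) = -5*(-10) = 50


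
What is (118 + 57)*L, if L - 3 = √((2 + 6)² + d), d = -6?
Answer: 525 + 175*√58 ≈ 1857.8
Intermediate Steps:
L = 3 + √58 (L = 3 + √((2 + 6)² - 6) = 3 + √(8² - 6) = 3 + √(64 - 6) = 3 + √58 ≈ 10.616)
(118 + 57)*L = (118 + 57)*(3 + √58) = 175*(3 + √58) = 525 + 175*√58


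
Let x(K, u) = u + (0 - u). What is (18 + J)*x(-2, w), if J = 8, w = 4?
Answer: 0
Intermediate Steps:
x(K, u) = 0 (x(K, u) = u - u = 0)
(18 + J)*x(-2, w) = (18 + 8)*0 = 26*0 = 0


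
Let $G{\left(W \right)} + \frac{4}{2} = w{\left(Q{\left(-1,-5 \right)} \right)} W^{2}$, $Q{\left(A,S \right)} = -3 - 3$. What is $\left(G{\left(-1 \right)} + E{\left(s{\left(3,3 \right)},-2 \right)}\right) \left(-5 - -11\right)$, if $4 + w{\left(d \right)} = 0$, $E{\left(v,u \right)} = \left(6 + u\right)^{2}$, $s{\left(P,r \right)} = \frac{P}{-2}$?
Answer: $60$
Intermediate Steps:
$Q{\left(A,S \right)} = -6$ ($Q{\left(A,S \right)} = -3 - 3 = -6$)
$s{\left(P,r \right)} = - \frac{P}{2}$ ($s{\left(P,r \right)} = P \left(- \frac{1}{2}\right) = - \frac{P}{2}$)
$w{\left(d \right)} = -4$ ($w{\left(d \right)} = -4 + 0 = -4$)
$G{\left(W \right)} = -2 - 4 W^{2}$
$\left(G{\left(-1 \right)} + E{\left(s{\left(3,3 \right)},-2 \right)}\right) \left(-5 - -11\right) = \left(\left(-2 - 4 \left(-1\right)^{2}\right) + \left(6 - 2\right)^{2}\right) \left(-5 - -11\right) = \left(\left(-2 - 4\right) + 4^{2}\right) \left(-5 + 11\right) = \left(\left(-2 - 4\right) + 16\right) 6 = \left(-6 + 16\right) 6 = 10 \cdot 6 = 60$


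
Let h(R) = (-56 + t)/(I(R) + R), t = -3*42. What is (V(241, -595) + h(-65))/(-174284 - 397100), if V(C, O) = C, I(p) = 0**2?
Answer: -1219/2856920 ≈ -0.00042668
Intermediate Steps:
I(p) = 0
t = -126
h(R) = -182/R (h(R) = (-56 - 126)/(0 + R) = -182/R)
(V(241, -595) + h(-65))/(-174284 - 397100) = (241 - 182/(-65))/(-174284 - 397100) = (241 - 182*(-1/65))/(-571384) = (241 + 14/5)*(-1/571384) = (1219/5)*(-1/571384) = -1219/2856920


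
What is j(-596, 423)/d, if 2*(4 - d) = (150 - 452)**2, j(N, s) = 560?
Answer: -40/3257 ≈ -0.012281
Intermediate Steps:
d = -45598 (d = 4 - (150 - 452)**2/2 = 4 - 1/2*(-302)**2 = 4 - 1/2*91204 = 4 - 45602 = -45598)
j(-596, 423)/d = 560/(-45598) = 560*(-1/45598) = -40/3257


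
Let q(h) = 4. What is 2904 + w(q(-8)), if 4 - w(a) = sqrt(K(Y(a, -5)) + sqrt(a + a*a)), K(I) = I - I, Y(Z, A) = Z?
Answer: 2908 - sqrt(2)*5**(1/4) ≈ 2905.9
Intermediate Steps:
K(I) = 0
w(a) = 4 - (a + a**2)**(1/4) (w(a) = 4 - sqrt(0 + sqrt(a + a*a)) = 4 - sqrt(0 + sqrt(a + a**2)) = 4 - sqrt(sqrt(a + a**2)) = 4 - (a + a**2)**(1/4))
2904 + w(q(-8)) = 2904 + (4 - (4*(1 + 4))**(1/4)) = 2904 + (4 - (4*5)**(1/4)) = 2904 + (4 - 20**(1/4)) = 2904 + (4 - sqrt(2)*5**(1/4)) = 2908 - sqrt(2)*5**(1/4)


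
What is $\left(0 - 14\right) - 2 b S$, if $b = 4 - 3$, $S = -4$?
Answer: $-112$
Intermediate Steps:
$b = 1$
$\left(0 - 14\right) - 2 b S = \left(0 - 14\right) \left(-2\right) 1 \left(-4\right) = - 14 \left(\left(-2\right) \left(-4\right)\right) = \left(-14\right) 8 = -112$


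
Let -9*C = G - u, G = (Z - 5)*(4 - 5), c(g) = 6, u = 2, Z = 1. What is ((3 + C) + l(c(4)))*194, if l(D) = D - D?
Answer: 4850/9 ≈ 538.89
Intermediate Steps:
l(D) = 0
G = 4 (G = (1 - 5)*(4 - 5) = -4*(-1) = 4)
C = -2/9 (C = -(4 - 1*2)/9 = -(4 - 2)/9 = -1/9*2 = -2/9 ≈ -0.22222)
((3 + C) + l(c(4)))*194 = ((3 - 2/9) + 0)*194 = (25/9 + 0)*194 = (25/9)*194 = 4850/9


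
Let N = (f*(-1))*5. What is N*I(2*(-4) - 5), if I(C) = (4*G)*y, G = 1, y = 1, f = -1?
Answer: 20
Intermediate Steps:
N = 5 (N = -1*(-1)*5 = 1*5 = 5)
I(C) = 4 (I(C) = (4*1)*1 = 4*1 = 4)
N*I(2*(-4) - 5) = 5*4 = 20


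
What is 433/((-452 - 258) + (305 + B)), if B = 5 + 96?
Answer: -433/304 ≈ -1.4243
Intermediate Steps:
B = 101
433/((-452 - 258) + (305 + B)) = 433/((-452 - 258) + (305 + 101)) = 433/(-710 + 406) = 433/(-304) = -1/304*433 = -433/304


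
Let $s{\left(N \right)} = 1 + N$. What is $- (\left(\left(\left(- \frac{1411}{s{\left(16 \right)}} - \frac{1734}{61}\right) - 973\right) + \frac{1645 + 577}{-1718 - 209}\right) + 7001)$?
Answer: $- \frac{695339955}{117547} \approx -5915.4$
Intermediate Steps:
$- (\left(\left(\left(- \frac{1411}{s{\left(16 \right)}} - \frac{1734}{61}\right) - 973\right) + \frac{1645 + 577}{-1718 - 209}\right) + 7001) = - (\left(\left(\left(- \frac{1411}{1 + 16} - \frac{1734}{61}\right) - 973\right) + \frac{1645 + 577}{-1718 - 209}\right) + 7001) = - (\left(\left(\left(- \frac{1411}{17} - \frac{1734}{61}\right) - 973\right) + \frac{2222}{-1927}\right) + 7001) = - (\left(\left(\left(\left(-1411\right) \frac{1}{17} - \frac{1734}{61}\right) - 973\right) + 2222 \left(- \frac{1}{1927}\right)\right) + 7001) = - (\left(\left(\left(-83 - \frac{1734}{61}\right) - 973\right) - \frac{2222}{1927}\right) + 7001) = - (\left(\left(- \frac{6797}{61} - 973\right) - \frac{2222}{1927}\right) + 7001) = - (\left(- \frac{66150}{61} - \frac{2222}{1927}\right) + 7001) = - (- \frac{127606592}{117547} + 7001) = \left(-1\right) \frac{695339955}{117547} = - \frac{695339955}{117547}$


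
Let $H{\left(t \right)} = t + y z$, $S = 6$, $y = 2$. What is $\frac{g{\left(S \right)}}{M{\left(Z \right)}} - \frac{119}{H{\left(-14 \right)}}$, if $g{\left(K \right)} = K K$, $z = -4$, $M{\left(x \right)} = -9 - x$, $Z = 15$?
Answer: $\frac{43}{11} \approx 3.9091$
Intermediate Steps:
$g{\left(K \right)} = K^{2}$
$H{\left(t \right)} = -8 + t$ ($H{\left(t \right)} = t + 2 \left(-4\right) = t - 8 = -8 + t$)
$\frac{g{\left(S \right)}}{M{\left(Z \right)}} - \frac{119}{H{\left(-14 \right)}} = \frac{6^{2}}{-9 - 15} - \frac{119}{-8 - 14} = \frac{36}{-9 - 15} - \frac{119}{-22} = \frac{36}{-24} - - \frac{119}{22} = 36 \left(- \frac{1}{24}\right) + \frac{119}{22} = - \frac{3}{2} + \frac{119}{22} = \frac{43}{11}$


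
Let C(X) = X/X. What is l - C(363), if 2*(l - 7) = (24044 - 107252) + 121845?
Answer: 38649/2 ≈ 19325.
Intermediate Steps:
C(X) = 1
l = 38651/2 (l = 7 + ((24044 - 107252) + 121845)/2 = 7 + (-83208 + 121845)/2 = 7 + (1/2)*38637 = 7 + 38637/2 = 38651/2 ≈ 19326.)
l - C(363) = 38651/2 - 1*1 = 38651/2 - 1 = 38649/2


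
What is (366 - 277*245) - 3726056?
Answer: -3793555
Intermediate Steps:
(366 - 277*245) - 3726056 = (366 - 67865) - 3726056 = -67499 - 3726056 = -3793555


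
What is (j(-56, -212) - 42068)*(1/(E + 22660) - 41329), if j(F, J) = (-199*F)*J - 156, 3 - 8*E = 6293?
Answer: 2898592552867984/29165 ≈ 9.9386e+10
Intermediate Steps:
E = -3145/4 (E = 3/8 - 1/8*6293 = 3/8 - 6293/8 = -3145/4 ≈ -786.25)
j(F, J) = -156 - 199*F*J (j(F, J) = -199*F*J - 156 = -156 - 199*F*J)
(j(-56, -212) - 42068)*(1/(E + 22660) - 41329) = ((-156 - 199*(-56)*(-212)) - 42068)*(1/(-3145/4 + 22660) - 41329) = ((-156 - 2362528) - 42068)*(1/(87495/4) - 41329) = (-2362684 - 42068)*(4/87495 - 41329) = -2404752*(-3616080851/87495) = 2898592552867984/29165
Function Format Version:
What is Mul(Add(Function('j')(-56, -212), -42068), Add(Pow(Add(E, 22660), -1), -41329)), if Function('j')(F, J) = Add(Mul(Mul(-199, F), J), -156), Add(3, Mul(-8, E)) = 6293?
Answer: Rational(2898592552867984, 29165) ≈ 9.9386e+10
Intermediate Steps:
E = Rational(-3145, 4) (E = Add(Rational(3, 8), Mul(Rational(-1, 8), 6293)) = Add(Rational(3, 8), Rational(-6293, 8)) = Rational(-3145, 4) ≈ -786.25)
Function('j')(F, J) = Add(-156, Mul(-199, F, J)) (Function('j')(F, J) = Add(Mul(-199, F, J), -156) = Add(-156, Mul(-199, F, J)))
Mul(Add(Function('j')(-56, -212), -42068), Add(Pow(Add(E, 22660), -1), -41329)) = Mul(Add(Add(-156, Mul(-199, -56, -212)), -42068), Add(Pow(Add(Rational(-3145, 4), 22660), -1), -41329)) = Mul(Add(Add(-156, -2362528), -42068), Add(Pow(Rational(87495, 4), -1), -41329)) = Mul(Add(-2362684, -42068), Add(Rational(4, 87495), -41329)) = Mul(-2404752, Rational(-3616080851, 87495)) = Rational(2898592552867984, 29165)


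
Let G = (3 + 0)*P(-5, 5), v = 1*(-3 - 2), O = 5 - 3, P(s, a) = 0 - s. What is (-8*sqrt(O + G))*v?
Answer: 40*sqrt(17) ≈ 164.92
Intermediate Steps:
P(s, a) = -s
O = 2
v = -5 (v = 1*(-5) = -5)
G = 15 (G = (3 + 0)*(-1*(-5)) = 3*5 = 15)
(-8*sqrt(O + G))*v = -8*sqrt(2 + 15)*(-5) = -8*sqrt(17)*(-5) = 40*sqrt(17)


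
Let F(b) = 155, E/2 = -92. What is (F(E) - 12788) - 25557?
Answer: -38190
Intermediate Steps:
E = -184 (E = 2*(-92) = -184)
(F(E) - 12788) - 25557 = (155 - 12788) - 25557 = -12633 - 25557 = -38190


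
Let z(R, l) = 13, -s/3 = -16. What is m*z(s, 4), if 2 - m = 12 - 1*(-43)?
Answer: -689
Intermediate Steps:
s = 48 (s = -3*(-16) = 48)
m = -53 (m = 2 - (12 - 1*(-43)) = 2 - (12 + 43) = 2 - 1*55 = 2 - 55 = -53)
m*z(s, 4) = -53*13 = -689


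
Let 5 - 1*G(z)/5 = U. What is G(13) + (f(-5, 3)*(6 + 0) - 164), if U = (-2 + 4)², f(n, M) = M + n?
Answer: -171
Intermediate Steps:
U = 4 (U = 2² = 4)
G(z) = 5 (G(z) = 25 - 5*4 = 25 - 20 = 5)
G(13) + (f(-5, 3)*(6 + 0) - 164) = 5 + ((3 - 5)*(6 + 0) - 164) = 5 + (-2*6 - 164) = 5 + (-12 - 164) = 5 - 176 = -171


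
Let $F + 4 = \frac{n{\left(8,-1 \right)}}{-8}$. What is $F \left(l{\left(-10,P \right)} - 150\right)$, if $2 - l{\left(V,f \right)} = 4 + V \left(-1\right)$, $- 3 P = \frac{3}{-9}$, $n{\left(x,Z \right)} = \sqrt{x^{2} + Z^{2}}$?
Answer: $648 + \frac{81 \sqrt{65}}{4} \approx 811.26$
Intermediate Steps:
$n{\left(x,Z \right)} = \sqrt{Z^{2} + x^{2}}$
$P = \frac{1}{9}$ ($P = - \frac{3 \frac{1}{-9}}{3} = - \frac{3 \left(- \frac{1}{9}\right)}{3} = \left(- \frac{1}{3}\right) \left(- \frac{1}{3}\right) = \frac{1}{9} \approx 0.11111$)
$F = -4 - \frac{\sqrt{65}}{8}$ ($F = -4 + \frac{\sqrt{\left(-1\right)^{2} + 8^{2}}}{-8} = -4 + \sqrt{1 + 64} \left(- \frac{1}{8}\right) = -4 + \sqrt{65} \left(- \frac{1}{8}\right) = -4 - \frac{\sqrt{65}}{8} \approx -5.0078$)
$l{\left(V,f \right)} = -2 + V$ ($l{\left(V,f \right)} = 2 - \left(4 + V \left(-1\right)\right) = 2 - \left(4 - V\right) = 2 + \left(-4 + V\right) = -2 + V$)
$F \left(l{\left(-10,P \right)} - 150\right) = \left(-4 - \frac{\sqrt{65}}{8}\right) \left(\left(-2 - 10\right) - 150\right) = \left(-4 - \frac{\sqrt{65}}{8}\right) \left(-12 - 150\right) = \left(-4 - \frac{\sqrt{65}}{8}\right) \left(-162\right) = 648 + \frac{81 \sqrt{65}}{4}$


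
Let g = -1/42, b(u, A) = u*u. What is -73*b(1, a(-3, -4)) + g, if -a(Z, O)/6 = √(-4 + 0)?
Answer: -3067/42 ≈ -73.024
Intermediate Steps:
a(Z, O) = -12*I (a(Z, O) = -6*√(-4 + 0) = -12*I)
b(u, A) = u²
g = -1/42 (g = -1*1/42 = -1/42 ≈ -0.023810)
-73*b(1, a(-3, -4)) + g = -73*1² - 1/42 = -73*1 - 1/42 = -73 - 1/42 = -3067/42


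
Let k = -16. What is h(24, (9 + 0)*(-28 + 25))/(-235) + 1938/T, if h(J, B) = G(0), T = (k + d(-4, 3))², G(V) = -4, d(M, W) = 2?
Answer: 228107/23030 ≈ 9.9048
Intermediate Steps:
T = 196 (T = (-16 + 2)² = (-14)² = 196)
h(J, B) = -4
h(24, (9 + 0)*(-28 + 25))/(-235) + 1938/T = -4/(-235) + 1938/196 = -4*(-1/235) + 1938*(1/196) = 4/235 + 969/98 = 228107/23030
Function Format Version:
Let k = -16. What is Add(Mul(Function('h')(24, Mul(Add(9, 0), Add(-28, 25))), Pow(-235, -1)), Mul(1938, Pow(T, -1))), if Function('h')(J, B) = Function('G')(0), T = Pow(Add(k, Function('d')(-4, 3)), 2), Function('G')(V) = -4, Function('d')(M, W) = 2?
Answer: Rational(228107, 23030) ≈ 9.9048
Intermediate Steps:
T = 196 (T = Pow(Add(-16, 2), 2) = Pow(-14, 2) = 196)
Function('h')(J, B) = -4
Add(Mul(Function('h')(24, Mul(Add(9, 0), Add(-28, 25))), Pow(-235, -1)), Mul(1938, Pow(T, -1))) = Add(Mul(-4, Pow(-235, -1)), Mul(1938, Pow(196, -1))) = Add(Mul(-4, Rational(-1, 235)), Mul(1938, Rational(1, 196))) = Add(Rational(4, 235), Rational(969, 98)) = Rational(228107, 23030)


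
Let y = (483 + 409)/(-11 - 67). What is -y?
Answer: 446/39 ≈ 11.436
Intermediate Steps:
y = -446/39 (y = 892/(-78) = 892*(-1/78) = -446/39 ≈ -11.436)
-y = -1*(-446/39) = 446/39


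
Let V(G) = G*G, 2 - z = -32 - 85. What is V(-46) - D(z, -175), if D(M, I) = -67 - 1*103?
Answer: 2286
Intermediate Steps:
z = 119 (z = 2 - (-32 - 85) = 2 - 1*(-117) = 2 + 117 = 119)
V(G) = G²
D(M, I) = -170 (D(M, I) = -67 - 103 = -170)
V(-46) - D(z, -175) = (-46)² - 1*(-170) = 2116 + 170 = 2286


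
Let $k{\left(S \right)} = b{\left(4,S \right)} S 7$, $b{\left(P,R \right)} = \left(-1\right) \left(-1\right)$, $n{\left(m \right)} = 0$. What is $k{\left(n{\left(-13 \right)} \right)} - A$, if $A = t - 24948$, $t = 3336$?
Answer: $21612$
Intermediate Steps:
$A = -21612$ ($A = 3336 - 24948 = -21612$)
$b{\left(P,R \right)} = 1$
$k{\left(S \right)} = 7 S$ ($k{\left(S \right)} = 1 S 7 = S 7 = 7 S$)
$k{\left(n{\left(-13 \right)} \right)} - A = 7 \cdot 0 - -21612 = 0 + 21612 = 21612$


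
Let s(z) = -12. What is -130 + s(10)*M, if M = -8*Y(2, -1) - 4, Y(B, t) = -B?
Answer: -274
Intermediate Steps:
M = 12 (M = -(-8)*2 - 4 = -8*(-2) - 4 = 16 - 4 = 12)
-130 + s(10)*M = -130 - 12*12 = -130 - 144 = -274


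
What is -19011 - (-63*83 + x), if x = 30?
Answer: -13812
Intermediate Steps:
-19011 - (-63*83 + x) = -19011 - (-63*83 + 30) = -19011 - (-5229 + 30) = -19011 - 1*(-5199) = -19011 + 5199 = -13812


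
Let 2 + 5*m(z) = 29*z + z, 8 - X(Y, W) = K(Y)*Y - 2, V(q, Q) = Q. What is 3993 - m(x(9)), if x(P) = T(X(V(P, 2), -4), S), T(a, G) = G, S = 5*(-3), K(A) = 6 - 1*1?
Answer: 20417/5 ≈ 4083.4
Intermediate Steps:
K(A) = 5 (K(A) = 6 - 1 = 5)
X(Y, W) = 10 - 5*Y (X(Y, W) = 8 - (5*Y - 2) = 8 - (-2 + 5*Y) = 8 + (2 - 5*Y) = 10 - 5*Y)
S = -15
x(P) = -15
m(z) = -⅖ + 6*z (m(z) = -⅖ + (29*z + z)/5 = -⅖ + (30*z)/5 = -⅖ + 6*z)
3993 - m(x(9)) = 3993 - (-⅖ + 6*(-15)) = 3993 - (-⅖ - 90) = 3993 - 1*(-452/5) = 3993 + 452/5 = 20417/5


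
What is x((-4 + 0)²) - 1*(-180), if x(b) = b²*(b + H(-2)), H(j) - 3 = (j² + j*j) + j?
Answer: 6580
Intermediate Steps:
H(j) = 3 + j + 2*j² (H(j) = 3 + ((j² + j*j) + j) = 3 + ((j² + j²) + j) = 3 + (2*j² + j) = 3 + (j + 2*j²) = 3 + j + 2*j²)
x(b) = b²*(9 + b) (x(b) = b²*(b + (3 - 2 + 2*(-2)²)) = b²*(b + (3 - 2 + 2*4)) = b²*(b + (3 - 2 + 8)) = b²*(b + 9) = b²*(9 + b))
x((-4 + 0)²) - 1*(-180) = ((-4 + 0)²)²*(9 + (-4 + 0)²) - 1*(-180) = ((-4)²)²*(9 + (-4)²) + 180 = 16²*(9 + 16) + 180 = 256*25 + 180 = 6400 + 180 = 6580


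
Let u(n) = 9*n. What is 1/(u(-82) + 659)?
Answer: -1/79 ≈ -0.012658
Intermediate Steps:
1/(u(-82) + 659) = 1/(9*(-82) + 659) = 1/(-738 + 659) = 1/(-79) = -1/79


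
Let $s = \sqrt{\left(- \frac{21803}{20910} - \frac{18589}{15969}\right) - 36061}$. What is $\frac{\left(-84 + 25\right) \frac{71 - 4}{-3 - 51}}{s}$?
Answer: $- \frac{3953 i \sqrt{49641263914505827330}}{72251579563722} \approx - 0.38548 i$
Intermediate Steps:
$s = \frac{i \sqrt{49641263914505827330}}{37101310}$ ($s = \sqrt{\left(\left(-21803\right) \frac{1}{20910} - \frac{18589}{15969}\right) - 36061} = \sqrt{\left(- \frac{21803}{20910} - \frac{18589}{15969}\right) - 36061} = \sqrt{- \frac{81874233}{37101310} - 36061} = \sqrt{- \frac{1337992214143}{37101310}} = \frac{i \sqrt{49641263914505827330}}{37101310} \approx 189.9 i$)
$\frac{\left(-84 + 25\right) \frac{71 - 4}{-3 - 51}}{s} = \frac{\left(-84 + 25\right) \frac{71 - 4}{-3 - 51}}{\frac{1}{37101310} i \sqrt{49641263914505827330}} = - 59 \frac{67}{-54} \left(- \frac{i \sqrt{49641263914505827330}}{1337992214143}\right) = - 59 \cdot 67 \left(- \frac{1}{54}\right) \left(- \frac{i \sqrt{49641263914505827330}}{1337992214143}\right) = \left(-59\right) \left(- \frac{67}{54}\right) \left(- \frac{i \sqrt{49641263914505827330}}{1337992214143}\right) = \frac{3953 \left(- \frac{i \sqrt{49641263914505827330}}{1337992214143}\right)}{54} = - \frac{3953 i \sqrt{49641263914505827330}}{72251579563722}$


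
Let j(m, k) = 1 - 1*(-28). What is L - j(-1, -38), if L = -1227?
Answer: -1256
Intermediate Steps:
j(m, k) = 29 (j(m, k) = 1 + 28 = 29)
L - j(-1, -38) = -1227 - 1*29 = -1227 - 29 = -1256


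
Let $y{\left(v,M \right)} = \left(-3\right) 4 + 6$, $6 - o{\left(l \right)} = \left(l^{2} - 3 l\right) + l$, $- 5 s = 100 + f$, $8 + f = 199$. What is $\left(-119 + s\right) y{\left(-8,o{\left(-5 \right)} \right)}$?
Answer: $\frac{5316}{5} \approx 1063.2$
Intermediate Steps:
$f = 191$ ($f = -8 + 199 = 191$)
$s = - \frac{291}{5}$ ($s = - \frac{100 + 191}{5} = \left(- \frac{1}{5}\right) 291 = - \frac{291}{5} \approx -58.2$)
$o{\left(l \right)} = 6 - l^{2} + 2 l$ ($o{\left(l \right)} = 6 - \left(\left(l^{2} - 3 l\right) + l\right) = 6 - \left(l^{2} - 2 l\right) = 6 - l^{2} + 2 l$)
$y{\left(v,M \right)} = -6$ ($y{\left(v,M \right)} = -12 + 6 = -6$)
$\left(-119 + s\right) y{\left(-8,o{\left(-5 \right)} \right)} = \left(-119 - \frac{291}{5}\right) \left(-6\right) = \left(- \frac{886}{5}\right) \left(-6\right) = \frac{5316}{5}$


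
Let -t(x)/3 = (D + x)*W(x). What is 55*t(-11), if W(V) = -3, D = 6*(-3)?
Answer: -14355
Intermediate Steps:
D = -18
t(x) = -162 + 9*x (t(x) = -3*(-18 + x)*(-3) = -3*(54 - 3*x) = -162 + 9*x)
55*t(-11) = 55*(-162 + 9*(-11)) = 55*(-162 - 99) = 55*(-261) = -14355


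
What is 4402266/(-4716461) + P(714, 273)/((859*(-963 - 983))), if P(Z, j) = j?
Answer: -1051453867311/1126300319722 ≈ -0.93355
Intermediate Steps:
4402266/(-4716461) + P(714, 273)/((859*(-963 - 983))) = 4402266/(-4716461) + 273/((859*(-963 - 983))) = 4402266*(-1/4716461) + 273/((859*(-1946))) = -4402266/4716461 + 273/(-1671614) = -4402266/4716461 + 273*(-1/1671614) = -4402266/4716461 - 39/238802 = -1051453867311/1126300319722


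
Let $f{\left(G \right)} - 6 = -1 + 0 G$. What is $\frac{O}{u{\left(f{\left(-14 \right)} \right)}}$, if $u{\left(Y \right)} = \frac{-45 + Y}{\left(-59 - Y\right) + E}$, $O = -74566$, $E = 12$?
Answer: $- \frac{484679}{5} \approx -96936.0$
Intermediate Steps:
$f{\left(G \right)} = 5$ ($f{\left(G \right)} = 6 - \left(1 + 0 G\right) = 6 + \left(-1 + 0\right) = 6 - 1 = 5$)
$u{\left(Y \right)} = \frac{-45 + Y}{-47 - Y}$ ($u{\left(Y \right)} = \frac{-45 + Y}{\left(-59 - Y\right) + 12} = \frac{-45 + Y}{-47 - Y}$)
$\frac{O}{u{\left(f{\left(-14 \right)} \right)}} = - \frac{74566}{\frac{1}{47 + 5} \left(45 - 5\right)} = - \frac{74566}{\frac{1}{52} \left(45 - 5\right)} = - \frac{74566}{\frac{1}{52} \cdot 40} = - \frac{74566}{\frac{10}{13}} = \left(-74566\right) \frac{13}{10} = - \frac{484679}{5}$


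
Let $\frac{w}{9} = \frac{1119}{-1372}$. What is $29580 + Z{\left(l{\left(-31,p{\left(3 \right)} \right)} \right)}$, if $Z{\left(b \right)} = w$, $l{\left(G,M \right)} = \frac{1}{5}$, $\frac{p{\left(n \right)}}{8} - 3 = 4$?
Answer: $\frac{40573689}{1372} \approx 29573.0$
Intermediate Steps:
$p{\left(n \right)} = 56$ ($p{\left(n \right)} = 24 + 8 \cdot 4 = 24 + 32 = 56$)
$l{\left(G,M \right)} = \frac{1}{5}$
$w = - \frac{10071}{1372}$ ($w = 9 \frac{1119}{-1372} = 9 \cdot 1119 \left(- \frac{1}{1372}\right) = 9 \left(- \frac{1119}{1372}\right) = - \frac{10071}{1372} \approx -7.3404$)
$Z{\left(b \right)} = - \frac{10071}{1372}$
$29580 + Z{\left(l{\left(-31,p{\left(3 \right)} \right)} \right)} = 29580 - \frac{10071}{1372} = \frac{40573689}{1372}$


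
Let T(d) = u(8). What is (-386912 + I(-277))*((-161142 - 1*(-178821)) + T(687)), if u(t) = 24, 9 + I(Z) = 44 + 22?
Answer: -6848494065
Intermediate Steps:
I(Z) = 57 (I(Z) = -9 + (44 + 22) = -9 + 66 = 57)
T(d) = 24
(-386912 + I(-277))*((-161142 - 1*(-178821)) + T(687)) = (-386912 + 57)*((-161142 - 1*(-178821)) + 24) = -386855*((-161142 + 178821) + 24) = -386855*(17679 + 24) = -386855*17703 = -6848494065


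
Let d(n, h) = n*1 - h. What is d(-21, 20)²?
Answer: 1681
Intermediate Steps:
d(n, h) = n - h
d(-21, 20)² = (-21 - 1*20)² = (-21 - 20)² = (-41)² = 1681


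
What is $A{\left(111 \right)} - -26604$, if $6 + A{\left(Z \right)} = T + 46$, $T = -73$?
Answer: $26571$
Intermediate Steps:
$A{\left(Z \right)} = -33$ ($A{\left(Z \right)} = -6 + \left(-73 + 46\right) = -6 - 27 = -33$)
$A{\left(111 \right)} - -26604 = -33 - -26604 = -33 + 26604 = 26571$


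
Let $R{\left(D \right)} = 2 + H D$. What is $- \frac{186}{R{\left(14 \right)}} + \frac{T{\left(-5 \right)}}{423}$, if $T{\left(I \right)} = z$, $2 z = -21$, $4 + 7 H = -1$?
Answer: $\frac{13099}{564} \approx 23.225$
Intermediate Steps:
$H = - \frac{5}{7}$ ($H = - \frac{4}{7} + \frac{1}{7} \left(-1\right) = - \frac{4}{7} - \frac{1}{7} = - \frac{5}{7} \approx -0.71429$)
$z = - \frac{21}{2}$ ($z = \frac{1}{2} \left(-21\right) = - \frac{21}{2} \approx -10.5$)
$R{\left(D \right)} = 2 - \frac{5 D}{7}$
$T{\left(I \right)} = - \frac{21}{2}$
$- \frac{186}{R{\left(14 \right)}} + \frac{T{\left(-5 \right)}}{423} = - \frac{186}{2 - 10} - \frac{21}{2 \cdot 423} = - \frac{186}{2 - 10} - \frac{7}{282} = - \frac{186}{-8} - \frac{7}{282} = \left(-186\right) \left(- \frac{1}{8}\right) - \frac{7}{282} = \frac{93}{4} - \frac{7}{282} = \frac{13099}{564}$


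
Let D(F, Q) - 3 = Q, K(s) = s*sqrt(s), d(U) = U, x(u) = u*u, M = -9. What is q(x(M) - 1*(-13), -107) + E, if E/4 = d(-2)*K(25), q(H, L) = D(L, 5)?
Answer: -992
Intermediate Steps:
x(u) = u**2
K(s) = s**(3/2)
D(F, Q) = 3 + Q
q(H, L) = 8 (q(H, L) = 3 + 5 = 8)
E = -1000 (E = 4*(-2*25**(3/2)) = 4*(-2*125) = 4*(-250) = -1000)
q(x(M) - 1*(-13), -107) + E = 8 - 1000 = -992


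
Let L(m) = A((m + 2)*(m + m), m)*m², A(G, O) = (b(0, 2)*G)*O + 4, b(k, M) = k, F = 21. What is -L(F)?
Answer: -1764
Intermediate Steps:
A(G, O) = 4 (A(G, O) = (0*G)*O + 4 = 0*O + 4 = 0 + 4 = 4)
L(m) = 4*m²
-L(F) = -4*21² = -4*441 = -1*1764 = -1764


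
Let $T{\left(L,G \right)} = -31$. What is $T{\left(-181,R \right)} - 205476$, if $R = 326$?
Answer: $-205507$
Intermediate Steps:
$T{\left(-181,R \right)} - 205476 = -31 - 205476 = -205507$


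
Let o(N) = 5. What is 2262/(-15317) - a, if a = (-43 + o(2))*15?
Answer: 8728428/15317 ≈ 569.85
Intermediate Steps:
a = -570 (a = (-43 + 5)*15 = -38*15 = -570)
2262/(-15317) - a = 2262/(-15317) - 1*(-570) = 2262*(-1/15317) + 570 = -2262/15317 + 570 = 8728428/15317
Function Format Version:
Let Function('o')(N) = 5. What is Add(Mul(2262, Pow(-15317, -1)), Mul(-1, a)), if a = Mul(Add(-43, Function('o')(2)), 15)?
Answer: Rational(8728428, 15317) ≈ 569.85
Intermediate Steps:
a = -570 (a = Mul(Add(-43, 5), 15) = Mul(-38, 15) = -570)
Add(Mul(2262, Pow(-15317, -1)), Mul(-1, a)) = Add(Mul(2262, Pow(-15317, -1)), Mul(-1, -570)) = Add(Mul(2262, Rational(-1, 15317)), 570) = Add(Rational(-2262, 15317), 570) = Rational(8728428, 15317)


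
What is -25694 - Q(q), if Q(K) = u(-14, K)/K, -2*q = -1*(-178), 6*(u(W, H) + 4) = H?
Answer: -13720709/534 ≈ -25694.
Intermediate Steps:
u(W, H) = -4 + H/6
q = -89 (q = -(-1)*(-178)/2 = -1/2*178 = -89)
Q(K) = (-4 + K/6)/K
-25694 - Q(q) = -25694 - (-24 - 89)/(6*(-89)) = -25694 - (-1)*(-113)/(6*89) = -25694 - 1*113/534 = -25694 - 113/534 = -13720709/534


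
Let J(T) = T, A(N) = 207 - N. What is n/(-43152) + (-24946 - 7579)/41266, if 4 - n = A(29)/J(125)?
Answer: -43863284413/55647201000 ≈ -0.78824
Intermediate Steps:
n = 322/125 (n = 4 - (207 - 1*29)/125 = 4 - (207 - 29)/125 = 4 - 178/125 = 322/125 ≈ 2.5760)
n/(-43152) + (-24946 - 7579)/41266 = (322/125)/(-43152) + (-24946 - 7579)/41266 = (322/125)*(-1/43152) - 32525*1/41266 = -161/2697000 - 32525/41266 = -43863284413/55647201000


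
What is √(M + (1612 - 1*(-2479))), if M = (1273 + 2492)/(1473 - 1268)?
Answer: 2*√1726961/41 ≈ 64.104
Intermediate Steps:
M = 753/41 (M = 3765/205 = 3765*(1/205) = 753/41 ≈ 18.366)
√(M + (1612 - 1*(-2479))) = √(753/41 + (1612 - 1*(-2479))) = √(753/41 + (1612 + 2479)) = √(753/41 + 4091) = √(168484/41) = 2*√1726961/41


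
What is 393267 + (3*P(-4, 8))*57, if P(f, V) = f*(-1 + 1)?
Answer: 393267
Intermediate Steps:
P(f, V) = 0 (P(f, V) = f*0 = 0)
393267 + (3*P(-4, 8))*57 = 393267 + (3*0)*57 = 393267 + 0*57 = 393267 + 0 = 393267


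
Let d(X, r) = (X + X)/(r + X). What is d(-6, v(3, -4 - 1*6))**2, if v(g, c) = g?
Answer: 16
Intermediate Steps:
d(X, r) = 2*X/(X + r) (d(X, r) = (2*X)/(X + r) = 2*X/(X + r))
d(-6, v(3, -4 - 1*6))**2 = (2*(-6)/(-6 + 3))**2 = (2*(-6)/(-3))**2 = (2*(-6)*(-1/3))**2 = 4**2 = 16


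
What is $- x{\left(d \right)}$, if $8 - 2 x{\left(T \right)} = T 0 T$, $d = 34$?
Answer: $-4$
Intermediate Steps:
$x{\left(T \right)} = 4$ ($x{\left(T \right)} = 4 - \frac{T 0 T}{2} = 4 - \frac{0 T}{2} = 4 - 0 = 4 + 0 = 4$)
$- x{\left(d \right)} = \left(-1\right) 4 = -4$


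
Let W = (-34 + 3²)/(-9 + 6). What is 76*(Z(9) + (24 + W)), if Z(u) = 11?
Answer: 9880/3 ≈ 3293.3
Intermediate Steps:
W = 25/3 (W = (-34 + 9)/(-3) = -25*(-⅓) = 25/3 ≈ 8.3333)
76*(Z(9) + (24 + W)) = 76*(11 + (24 + 25/3)) = 76*(11 + 97/3) = 76*(130/3) = 9880/3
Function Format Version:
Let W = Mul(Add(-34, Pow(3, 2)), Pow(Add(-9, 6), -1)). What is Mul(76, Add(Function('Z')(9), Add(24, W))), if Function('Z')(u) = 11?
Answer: Rational(9880, 3) ≈ 3293.3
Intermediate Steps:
W = Rational(25, 3) (W = Mul(Add(-34, 9), Pow(-3, -1)) = Mul(-25, Rational(-1, 3)) = Rational(25, 3) ≈ 8.3333)
Mul(76, Add(Function('Z')(9), Add(24, W))) = Mul(76, Add(11, Add(24, Rational(25, 3)))) = Mul(76, Add(11, Rational(97, 3))) = Mul(76, Rational(130, 3)) = Rational(9880, 3)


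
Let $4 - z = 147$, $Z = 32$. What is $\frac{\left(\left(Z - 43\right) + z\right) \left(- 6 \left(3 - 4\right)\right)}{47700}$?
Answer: $- \frac{77}{3975} \approx -0.019371$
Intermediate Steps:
$z = -143$ ($z = 4 - 147 = -143$)
$\frac{\left(\left(Z - 43\right) + z\right) \left(- 6 \left(3 - 4\right)\right)}{47700} = \frac{\left(\left(32 - 43\right) - 143\right) \left(- 6 \left(3 - 4\right)\right)}{47700} = \left(-11 - 143\right) \left(\left(-6\right) \left(-1\right)\right) \frac{1}{47700} = \left(-154\right) 6 \cdot \frac{1}{47700} = \left(-924\right) \frac{1}{47700} = - \frac{77}{3975}$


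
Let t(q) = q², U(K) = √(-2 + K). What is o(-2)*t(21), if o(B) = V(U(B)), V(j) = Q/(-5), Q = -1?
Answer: 441/5 ≈ 88.200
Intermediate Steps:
V(j) = ⅕ (V(j) = -1/(-5) = -1*(-⅕) = ⅕)
o(B) = ⅕
o(-2)*t(21) = (⅕)*21² = (⅕)*441 = 441/5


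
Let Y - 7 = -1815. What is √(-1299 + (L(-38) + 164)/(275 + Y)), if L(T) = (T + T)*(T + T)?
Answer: I*√340207959/511 ≈ 36.095*I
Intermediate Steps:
Y = -1808 (Y = 7 - 1815 = -1808)
L(T) = 4*T² (L(T) = (2*T)*(2*T) = 4*T²)
√(-1299 + (L(-38) + 164)/(275 + Y)) = √(-1299 + (4*(-38)² + 164)/(275 - 1808)) = √(-1299 + (4*1444 + 164)/(-1533)) = √(-1299 + (5776 + 164)*(-1/1533)) = √(-1299 + 5940*(-1/1533)) = √(-1299 - 1980/511) = √(-665769/511) = I*√340207959/511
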